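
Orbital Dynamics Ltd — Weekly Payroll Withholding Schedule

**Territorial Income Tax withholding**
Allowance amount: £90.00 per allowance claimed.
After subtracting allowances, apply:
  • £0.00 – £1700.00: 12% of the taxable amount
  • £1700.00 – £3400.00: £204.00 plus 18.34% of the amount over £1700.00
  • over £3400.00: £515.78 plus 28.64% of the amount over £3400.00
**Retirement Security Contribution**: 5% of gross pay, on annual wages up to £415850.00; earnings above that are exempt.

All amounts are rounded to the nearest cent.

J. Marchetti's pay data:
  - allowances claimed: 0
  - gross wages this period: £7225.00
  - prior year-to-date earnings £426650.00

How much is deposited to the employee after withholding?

£5613.74

Territorial Income Tax: taxable = £7225.00
  £515.78 + 28.64% × (£7225.00 − £3400.00) = £515.78 + 28.64% × £3825.00 = £1611.26
Retirement Security Contribution: YTD £426650.00 ≥ cap £415850.00 → £0.00
Total withheld: £1611.26 + £0.00 = £1611.26
Net pay: £7225.00 − £1611.26 = £5613.74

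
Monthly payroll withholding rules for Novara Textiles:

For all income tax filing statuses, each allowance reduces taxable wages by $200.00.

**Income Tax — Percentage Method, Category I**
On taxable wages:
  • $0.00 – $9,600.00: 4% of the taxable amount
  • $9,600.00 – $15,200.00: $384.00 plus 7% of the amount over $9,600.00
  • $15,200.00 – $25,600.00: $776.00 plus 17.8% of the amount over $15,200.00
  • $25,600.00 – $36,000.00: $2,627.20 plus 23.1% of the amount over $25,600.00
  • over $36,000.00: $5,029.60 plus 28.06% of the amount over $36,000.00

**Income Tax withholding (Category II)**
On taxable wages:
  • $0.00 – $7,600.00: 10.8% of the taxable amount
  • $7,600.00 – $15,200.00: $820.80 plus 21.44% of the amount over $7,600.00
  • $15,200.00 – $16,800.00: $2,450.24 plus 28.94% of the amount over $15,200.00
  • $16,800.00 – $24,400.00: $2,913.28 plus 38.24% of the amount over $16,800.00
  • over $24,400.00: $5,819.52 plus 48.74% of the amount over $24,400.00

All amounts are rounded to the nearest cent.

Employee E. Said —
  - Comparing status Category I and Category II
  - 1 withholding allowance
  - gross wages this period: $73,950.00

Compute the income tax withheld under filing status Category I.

Income Tax (Category I): taxable = $73,950.00 − 1×$200.00 = $73,750.00
  $5,029.60 + 28.06% × ($73,750.00 − $36,000.00) = $5,029.60 + 28.06% × $37,750.00 = $15,622.25

$15,622.25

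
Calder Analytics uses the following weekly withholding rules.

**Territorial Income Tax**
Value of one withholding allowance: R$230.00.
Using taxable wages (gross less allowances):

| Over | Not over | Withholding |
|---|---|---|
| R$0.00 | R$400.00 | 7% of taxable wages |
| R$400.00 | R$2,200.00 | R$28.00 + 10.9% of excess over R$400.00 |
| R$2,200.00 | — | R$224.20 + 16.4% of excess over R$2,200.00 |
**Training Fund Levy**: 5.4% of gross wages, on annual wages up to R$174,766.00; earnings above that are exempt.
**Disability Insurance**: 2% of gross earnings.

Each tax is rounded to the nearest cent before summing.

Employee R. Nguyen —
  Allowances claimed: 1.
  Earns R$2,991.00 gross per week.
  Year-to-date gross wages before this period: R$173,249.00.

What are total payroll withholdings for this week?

R$457.94

Territorial Income Tax: taxable = R$2,991.00 − 1×R$230.00 = R$2,761.00
  R$224.20 + 16.4% × (R$2,761.00 − R$2,200.00) = R$224.20 + 16.4% × R$561.00 = R$316.20
Training Fund Levy: cap R$174,766.00 − YTD R$173,249.00 = R$1,517.00 subject; 5.4% × R$1,517.00 = R$81.92
Disability Insurance: 2% × R$2,991.00 = R$59.82
Total: R$316.20 + R$81.92 + R$59.82 = R$457.94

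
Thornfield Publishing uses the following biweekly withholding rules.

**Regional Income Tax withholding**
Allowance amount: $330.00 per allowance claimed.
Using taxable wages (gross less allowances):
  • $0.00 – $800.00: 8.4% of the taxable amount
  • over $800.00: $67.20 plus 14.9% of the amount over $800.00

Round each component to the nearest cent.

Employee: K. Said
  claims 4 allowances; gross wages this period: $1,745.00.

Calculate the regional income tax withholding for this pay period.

Regional Income Tax: taxable = $1,745.00 − 4×$330.00 = $425.00
  8.4% × $425.00 = $35.70

$35.70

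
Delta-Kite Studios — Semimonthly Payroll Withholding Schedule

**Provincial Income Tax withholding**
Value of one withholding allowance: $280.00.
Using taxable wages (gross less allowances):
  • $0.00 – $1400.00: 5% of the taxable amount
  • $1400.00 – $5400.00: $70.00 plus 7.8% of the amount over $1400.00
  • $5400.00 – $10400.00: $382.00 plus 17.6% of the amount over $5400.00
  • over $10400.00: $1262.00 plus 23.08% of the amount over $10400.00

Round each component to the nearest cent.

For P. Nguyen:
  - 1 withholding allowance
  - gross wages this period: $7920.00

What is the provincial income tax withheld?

Provincial Income Tax: taxable = $7920.00 − 1×$280.00 = $7640.00
  $382.00 + 17.6% × ($7640.00 − $5400.00) = $382.00 + 17.6% × $2240.00 = $776.24

$776.24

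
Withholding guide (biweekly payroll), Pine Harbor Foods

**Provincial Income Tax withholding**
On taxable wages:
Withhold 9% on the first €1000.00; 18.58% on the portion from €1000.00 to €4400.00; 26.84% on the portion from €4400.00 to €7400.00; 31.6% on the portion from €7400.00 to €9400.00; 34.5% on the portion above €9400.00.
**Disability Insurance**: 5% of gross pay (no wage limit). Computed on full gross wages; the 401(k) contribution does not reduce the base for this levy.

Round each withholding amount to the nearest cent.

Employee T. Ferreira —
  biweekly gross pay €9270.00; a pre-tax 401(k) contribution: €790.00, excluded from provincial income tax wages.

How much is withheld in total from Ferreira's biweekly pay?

Provincial Income Tax: taxable = €9270.00 − €790.00 = €8480.00
  €1526.92 + 31.6% × (€8480.00 − €7400.00) = €1526.92 + 31.6% × €1080.00 = €1868.20
Disability Insurance: 5% × €9270.00 = €463.50
Total: €1868.20 + €463.50 = €2331.70

€2331.70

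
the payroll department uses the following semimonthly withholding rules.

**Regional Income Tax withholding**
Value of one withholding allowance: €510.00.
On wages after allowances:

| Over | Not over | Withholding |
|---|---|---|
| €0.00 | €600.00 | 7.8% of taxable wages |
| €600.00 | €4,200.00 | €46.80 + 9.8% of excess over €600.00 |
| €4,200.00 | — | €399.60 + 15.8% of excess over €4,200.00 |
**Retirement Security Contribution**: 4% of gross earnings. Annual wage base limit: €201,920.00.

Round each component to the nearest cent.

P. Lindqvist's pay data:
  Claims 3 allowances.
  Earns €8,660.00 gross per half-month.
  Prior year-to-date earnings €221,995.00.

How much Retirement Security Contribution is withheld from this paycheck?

€0.00

Retirement Security Contribution: YTD €221,995.00 ≥ cap €201,920.00 → €0.00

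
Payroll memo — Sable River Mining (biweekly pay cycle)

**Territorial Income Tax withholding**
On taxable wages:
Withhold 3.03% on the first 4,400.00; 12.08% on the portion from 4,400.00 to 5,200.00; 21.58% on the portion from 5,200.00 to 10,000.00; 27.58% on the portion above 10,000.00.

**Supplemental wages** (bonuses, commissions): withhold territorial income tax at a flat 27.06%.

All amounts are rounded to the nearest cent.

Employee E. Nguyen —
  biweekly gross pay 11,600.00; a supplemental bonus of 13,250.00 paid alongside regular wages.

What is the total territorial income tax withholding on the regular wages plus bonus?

Territorial Income Tax: taxable = 11,600.00
  1,265.80 + 27.58% × (11,600.00 − 10,000.00) = 1,265.80 + 27.58% × 1,600.00 = 1,707.08
Supplemental (27.06% flat on bonus): 27.06% × 13,250.00 = 3,585.45
Total territorial income tax: 1,707.08 + 3,585.45 = 5,292.53

5,292.53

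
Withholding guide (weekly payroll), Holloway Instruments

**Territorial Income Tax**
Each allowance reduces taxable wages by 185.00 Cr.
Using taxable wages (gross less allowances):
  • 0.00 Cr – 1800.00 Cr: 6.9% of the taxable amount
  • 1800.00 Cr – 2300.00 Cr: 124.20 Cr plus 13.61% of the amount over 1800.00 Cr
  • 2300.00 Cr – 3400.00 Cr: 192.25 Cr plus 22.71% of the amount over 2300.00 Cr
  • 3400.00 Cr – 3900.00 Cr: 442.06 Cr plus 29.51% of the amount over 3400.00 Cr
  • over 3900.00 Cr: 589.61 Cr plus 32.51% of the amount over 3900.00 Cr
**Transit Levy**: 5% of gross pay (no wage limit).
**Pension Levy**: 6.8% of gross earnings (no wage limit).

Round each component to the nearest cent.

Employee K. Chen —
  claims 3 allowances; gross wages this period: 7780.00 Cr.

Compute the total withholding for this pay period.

2588.61 Cr

Territorial Income Tax: taxable = 7780.00 Cr − 3×185.00 Cr = 7225.00 Cr
  589.61 Cr + 32.51% × (7225.00 Cr − 3900.00 Cr) = 589.61 Cr + 32.51% × 3325.00 Cr = 1670.57 Cr
Transit Levy: 5% × 7780.00 Cr = 389.00 Cr
Pension Levy: 6.8% × 7780.00 Cr = 529.04 Cr
Total: 1670.57 Cr + 389.00 Cr + 529.04 Cr = 2588.61 Cr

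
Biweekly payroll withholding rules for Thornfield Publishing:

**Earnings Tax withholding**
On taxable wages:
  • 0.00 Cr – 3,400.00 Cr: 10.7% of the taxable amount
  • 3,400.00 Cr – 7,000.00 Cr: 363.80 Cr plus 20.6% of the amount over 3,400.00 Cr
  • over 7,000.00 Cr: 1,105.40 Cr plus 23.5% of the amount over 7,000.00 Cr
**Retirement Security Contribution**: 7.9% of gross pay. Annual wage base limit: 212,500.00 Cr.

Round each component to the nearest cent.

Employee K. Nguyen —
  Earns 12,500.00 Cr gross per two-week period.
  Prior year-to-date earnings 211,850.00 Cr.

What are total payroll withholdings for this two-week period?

Earnings Tax: taxable = 12,500.00 Cr
  1,105.40 Cr + 23.5% × (12,500.00 Cr − 7,000.00 Cr) = 1,105.40 Cr + 23.5% × 5,500.00 Cr = 2,397.90 Cr
Retirement Security Contribution: cap 212,500.00 Cr − YTD 211,850.00 Cr = 650.00 Cr subject; 7.9% × 650.00 Cr = 51.35 Cr
Total: 2,397.90 Cr + 51.35 Cr = 2,449.25 Cr

2,449.25 Cr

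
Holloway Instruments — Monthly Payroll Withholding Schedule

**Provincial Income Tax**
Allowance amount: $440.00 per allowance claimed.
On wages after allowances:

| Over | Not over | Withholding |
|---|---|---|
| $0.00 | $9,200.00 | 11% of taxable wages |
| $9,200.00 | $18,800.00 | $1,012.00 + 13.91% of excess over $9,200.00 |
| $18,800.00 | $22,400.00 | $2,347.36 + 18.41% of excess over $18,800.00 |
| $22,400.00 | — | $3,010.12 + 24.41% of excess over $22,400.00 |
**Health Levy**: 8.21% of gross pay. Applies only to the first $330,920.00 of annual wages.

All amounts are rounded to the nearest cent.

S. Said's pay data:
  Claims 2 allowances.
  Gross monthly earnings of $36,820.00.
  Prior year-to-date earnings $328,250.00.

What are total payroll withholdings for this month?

$6,534.44

Provincial Income Tax: taxable = $36,820.00 − 2×$440.00 = $35,940.00
  $3,010.12 + 24.41% × ($35,940.00 − $22,400.00) = $3,010.12 + 24.41% × $13,540.00 = $6,315.23
Health Levy: cap $330,920.00 − YTD $328,250.00 = $2,670.00 subject; 8.21% × $2,670.00 = $219.21
Total: $6,315.23 + $219.21 = $6,534.44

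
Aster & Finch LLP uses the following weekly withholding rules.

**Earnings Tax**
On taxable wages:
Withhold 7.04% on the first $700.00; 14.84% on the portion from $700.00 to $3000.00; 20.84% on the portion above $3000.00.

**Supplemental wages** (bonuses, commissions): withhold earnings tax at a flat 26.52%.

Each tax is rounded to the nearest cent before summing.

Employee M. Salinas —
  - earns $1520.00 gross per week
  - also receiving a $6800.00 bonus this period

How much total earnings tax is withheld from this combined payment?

Earnings Tax: taxable = $1520.00
  $49.28 + 14.84% × ($1520.00 − $700.00) = $49.28 + 14.84% × $820.00 = $170.97
Supplemental (26.52% flat on bonus): 26.52% × $6800.00 = $1803.36
Total earnings tax: $170.97 + $1803.36 = $1974.33

$1974.33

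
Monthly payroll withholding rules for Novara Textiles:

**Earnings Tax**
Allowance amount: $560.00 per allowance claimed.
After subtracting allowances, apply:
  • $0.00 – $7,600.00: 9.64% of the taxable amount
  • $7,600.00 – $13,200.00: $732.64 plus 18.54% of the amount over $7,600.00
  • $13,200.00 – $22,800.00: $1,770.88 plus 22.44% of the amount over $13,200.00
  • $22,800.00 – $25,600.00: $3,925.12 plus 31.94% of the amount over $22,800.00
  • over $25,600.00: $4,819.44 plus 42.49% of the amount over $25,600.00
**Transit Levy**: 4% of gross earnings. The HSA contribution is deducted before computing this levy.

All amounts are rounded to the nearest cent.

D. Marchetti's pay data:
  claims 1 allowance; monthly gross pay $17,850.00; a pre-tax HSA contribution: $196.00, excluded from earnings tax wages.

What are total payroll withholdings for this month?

$3,350.85

Earnings Tax: taxable = $17,850.00 − $196.00 − 1×$560.00 = $17,094.00
  $1,770.88 + 22.44% × ($17,094.00 − $13,200.00) = $1,770.88 + 22.44% × $3,894.00 = $2,644.69
Transit Levy: 4% × $17,654.00 = $706.16
Total: $2,644.69 + $706.16 = $3,350.85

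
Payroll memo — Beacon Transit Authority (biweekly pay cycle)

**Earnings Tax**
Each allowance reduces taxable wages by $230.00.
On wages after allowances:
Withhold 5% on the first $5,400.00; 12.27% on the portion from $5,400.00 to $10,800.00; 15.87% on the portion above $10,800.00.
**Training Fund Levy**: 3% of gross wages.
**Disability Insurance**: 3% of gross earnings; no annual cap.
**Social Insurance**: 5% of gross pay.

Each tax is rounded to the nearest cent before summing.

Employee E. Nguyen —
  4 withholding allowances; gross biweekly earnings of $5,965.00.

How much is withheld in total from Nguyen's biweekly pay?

Earnings Tax: taxable = $5,965.00 − 4×$230.00 = $5,045.00
  5% × $5,045.00 = $252.25
Training Fund Levy: 3% × $5,965.00 = $178.95
Disability Insurance: 3% × $5,965.00 = $178.95
Social Insurance: 5% × $5,965.00 = $298.25
Total: $252.25 + $178.95 + $178.95 + $298.25 = $908.40

$908.40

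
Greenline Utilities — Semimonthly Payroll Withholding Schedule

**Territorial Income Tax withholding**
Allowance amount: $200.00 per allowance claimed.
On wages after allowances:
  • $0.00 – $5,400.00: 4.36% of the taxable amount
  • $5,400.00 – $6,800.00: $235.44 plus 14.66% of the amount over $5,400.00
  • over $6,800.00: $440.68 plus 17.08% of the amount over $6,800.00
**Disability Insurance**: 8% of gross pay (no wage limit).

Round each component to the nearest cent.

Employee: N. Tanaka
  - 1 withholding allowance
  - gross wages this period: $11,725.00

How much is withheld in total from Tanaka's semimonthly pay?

$2,185.71

Territorial Income Tax: taxable = $11,725.00 − 1×$200.00 = $11,525.00
  $440.68 + 17.08% × ($11,525.00 − $6,800.00) = $440.68 + 17.08% × $4,725.00 = $1,247.71
Disability Insurance: 8% × $11,725.00 = $938.00
Total: $1,247.71 + $938.00 = $2,185.71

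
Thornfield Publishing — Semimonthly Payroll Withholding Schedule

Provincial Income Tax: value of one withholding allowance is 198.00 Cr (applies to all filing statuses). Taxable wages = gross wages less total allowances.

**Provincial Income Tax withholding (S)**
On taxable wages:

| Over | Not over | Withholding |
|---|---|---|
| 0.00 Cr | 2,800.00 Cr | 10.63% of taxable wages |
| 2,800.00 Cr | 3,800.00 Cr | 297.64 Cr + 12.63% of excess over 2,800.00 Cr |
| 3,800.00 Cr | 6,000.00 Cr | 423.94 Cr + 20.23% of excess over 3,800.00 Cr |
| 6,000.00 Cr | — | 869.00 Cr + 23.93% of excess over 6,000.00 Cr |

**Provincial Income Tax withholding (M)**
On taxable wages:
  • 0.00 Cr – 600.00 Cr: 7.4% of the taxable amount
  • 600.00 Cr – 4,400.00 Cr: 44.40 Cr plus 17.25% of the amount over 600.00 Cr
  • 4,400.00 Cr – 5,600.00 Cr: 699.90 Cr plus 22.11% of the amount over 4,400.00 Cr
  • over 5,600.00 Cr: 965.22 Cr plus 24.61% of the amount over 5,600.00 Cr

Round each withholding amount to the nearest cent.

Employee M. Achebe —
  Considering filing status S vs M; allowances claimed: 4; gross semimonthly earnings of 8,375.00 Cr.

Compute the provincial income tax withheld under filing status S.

1,247.81 Cr

Provincial Income Tax (S): taxable = 8,375.00 Cr − 4×198.00 Cr = 7,583.00 Cr
  869.00 Cr + 23.93% × (7,583.00 Cr − 6,000.00 Cr) = 869.00 Cr + 23.93% × 1,583.00 Cr = 1,247.81 Cr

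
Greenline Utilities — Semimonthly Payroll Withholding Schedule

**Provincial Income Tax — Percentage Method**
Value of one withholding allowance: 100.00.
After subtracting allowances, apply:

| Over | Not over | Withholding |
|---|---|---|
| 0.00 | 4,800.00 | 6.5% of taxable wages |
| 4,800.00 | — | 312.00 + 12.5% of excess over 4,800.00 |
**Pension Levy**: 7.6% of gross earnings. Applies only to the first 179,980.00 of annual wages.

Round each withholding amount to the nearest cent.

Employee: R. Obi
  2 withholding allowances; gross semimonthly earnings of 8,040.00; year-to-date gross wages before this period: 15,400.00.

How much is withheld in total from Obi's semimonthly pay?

1,303.04

Provincial Income Tax: taxable = 8,040.00 − 2×100.00 = 7,840.00
  312.00 + 12.5% × (7,840.00 − 4,800.00) = 312.00 + 12.5% × 3,040.00 = 692.00
Pension Levy: 7.6% × 8,040.00 = 611.04
Total: 692.00 + 611.04 = 1,303.04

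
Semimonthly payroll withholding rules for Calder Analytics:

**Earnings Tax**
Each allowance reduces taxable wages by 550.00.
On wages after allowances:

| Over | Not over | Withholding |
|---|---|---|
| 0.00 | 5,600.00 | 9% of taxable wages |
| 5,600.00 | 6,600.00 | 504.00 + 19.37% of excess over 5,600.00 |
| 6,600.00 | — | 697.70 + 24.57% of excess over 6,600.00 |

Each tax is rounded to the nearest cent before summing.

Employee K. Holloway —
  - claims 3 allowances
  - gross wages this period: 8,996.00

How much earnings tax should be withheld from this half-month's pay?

Earnings Tax: taxable = 8,996.00 − 3×550.00 = 7,346.00
  697.70 + 24.57% × (7,346.00 − 6,600.00) = 697.70 + 24.57% × 746.00 = 880.99

880.99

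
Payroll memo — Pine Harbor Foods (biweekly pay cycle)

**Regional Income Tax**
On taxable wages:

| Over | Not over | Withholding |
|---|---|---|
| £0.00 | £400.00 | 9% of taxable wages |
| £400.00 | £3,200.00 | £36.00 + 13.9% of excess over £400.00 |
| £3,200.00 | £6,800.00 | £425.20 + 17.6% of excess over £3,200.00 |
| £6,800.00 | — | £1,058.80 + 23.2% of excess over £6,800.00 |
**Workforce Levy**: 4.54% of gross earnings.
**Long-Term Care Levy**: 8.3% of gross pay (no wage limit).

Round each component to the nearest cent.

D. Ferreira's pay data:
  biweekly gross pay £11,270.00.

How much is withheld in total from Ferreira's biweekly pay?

£3,542.91

Regional Income Tax: taxable = £11,270.00
  £1,058.80 + 23.2% × (£11,270.00 − £6,800.00) = £1,058.80 + 23.2% × £4,470.00 = £2,095.84
Workforce Levy: 4.54% × £11,270.00 = £511.66
Long-Term Care Levy: 8.3% × £11,270.00 = £935.41
Total: £2,095.84 + £511.66 + £935.41 = £3,542.91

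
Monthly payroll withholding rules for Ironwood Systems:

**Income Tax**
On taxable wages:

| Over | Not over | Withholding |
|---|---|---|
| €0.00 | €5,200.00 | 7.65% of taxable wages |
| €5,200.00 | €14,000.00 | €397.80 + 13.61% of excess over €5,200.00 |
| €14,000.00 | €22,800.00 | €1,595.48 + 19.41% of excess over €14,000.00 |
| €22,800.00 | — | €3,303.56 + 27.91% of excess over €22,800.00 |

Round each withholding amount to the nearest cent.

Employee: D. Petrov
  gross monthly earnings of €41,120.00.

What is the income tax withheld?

€8,416.67

Income Tax: taxable = €41,120.00
  €3,303.56 + 27.91% × (€41,120.00 − €22,800.00) = €3,303.56 + 27.91% × €18,320.00 = €8,416.67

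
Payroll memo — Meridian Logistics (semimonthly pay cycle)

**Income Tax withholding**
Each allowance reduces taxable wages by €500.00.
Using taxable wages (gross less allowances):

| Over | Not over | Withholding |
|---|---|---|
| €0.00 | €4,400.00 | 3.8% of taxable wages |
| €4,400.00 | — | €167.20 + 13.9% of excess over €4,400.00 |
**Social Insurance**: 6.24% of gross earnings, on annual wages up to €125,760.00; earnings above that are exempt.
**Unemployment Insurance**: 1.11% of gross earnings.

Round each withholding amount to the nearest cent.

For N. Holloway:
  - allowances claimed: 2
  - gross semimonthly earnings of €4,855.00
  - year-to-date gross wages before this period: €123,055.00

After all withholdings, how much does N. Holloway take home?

Income Tax: taxable = €4,855.00 − 2×€500.00 = €3,855.00
  3.8% × €3,855.00 = €146.49
Social Insurance: cap €125,760.00 − YTD €123,055.00 = €2,705.00 subject; 6.24% × €2,705.00 = €168.79
Unemployment Insurance: 1.11% × €4,855.00 = €53.89
Total withheld: €146.49 + €168.79 + €53.89 = €369.17
Net pay: €4,855.00 − €369.17 = €4,485.83

€4,485.83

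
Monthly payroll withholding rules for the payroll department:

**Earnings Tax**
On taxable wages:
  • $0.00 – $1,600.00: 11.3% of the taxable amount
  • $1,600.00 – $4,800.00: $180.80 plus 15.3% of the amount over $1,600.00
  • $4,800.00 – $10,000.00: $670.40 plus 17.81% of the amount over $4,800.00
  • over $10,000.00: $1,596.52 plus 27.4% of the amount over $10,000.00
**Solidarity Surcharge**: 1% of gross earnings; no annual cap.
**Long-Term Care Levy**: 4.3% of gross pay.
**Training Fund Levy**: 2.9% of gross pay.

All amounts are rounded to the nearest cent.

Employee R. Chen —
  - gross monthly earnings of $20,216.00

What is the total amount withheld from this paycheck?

$6,053.41

Earnings Tax: taxable = $20,216.00
  $1,596.52 + 27.4% × ($20,216.00 − $10,000.00) = $1,596.52 + 27.4% × $10,216.00 = $4,395.70
Solidarity Surcharge: 1% × $20,216.00 = $202.16
Long-Term Care Levy: 4.3% × $20,216.00 = $869.29
Training Fund Levy: 2.9% × $20,216.00 = $586.26
Total: $4,395.70 + $202.16 + $869.29 + $586.26 = $6,053.41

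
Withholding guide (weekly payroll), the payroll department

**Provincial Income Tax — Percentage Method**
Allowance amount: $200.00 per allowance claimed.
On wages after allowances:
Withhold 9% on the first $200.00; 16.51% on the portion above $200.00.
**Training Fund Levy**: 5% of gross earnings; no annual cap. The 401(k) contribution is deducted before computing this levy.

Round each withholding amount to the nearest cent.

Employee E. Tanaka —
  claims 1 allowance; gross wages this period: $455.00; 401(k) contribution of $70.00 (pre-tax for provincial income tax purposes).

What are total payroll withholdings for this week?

Provincial Income Tax: taxable = $455.00 − $70.00 − 1×$200.00 = $185.00
  9% × $185.00 = $16.65
Training Fund Levy: 5% × $385.00 = $19.25
Total: $16.65 + $19.25 = $35.90

$35.90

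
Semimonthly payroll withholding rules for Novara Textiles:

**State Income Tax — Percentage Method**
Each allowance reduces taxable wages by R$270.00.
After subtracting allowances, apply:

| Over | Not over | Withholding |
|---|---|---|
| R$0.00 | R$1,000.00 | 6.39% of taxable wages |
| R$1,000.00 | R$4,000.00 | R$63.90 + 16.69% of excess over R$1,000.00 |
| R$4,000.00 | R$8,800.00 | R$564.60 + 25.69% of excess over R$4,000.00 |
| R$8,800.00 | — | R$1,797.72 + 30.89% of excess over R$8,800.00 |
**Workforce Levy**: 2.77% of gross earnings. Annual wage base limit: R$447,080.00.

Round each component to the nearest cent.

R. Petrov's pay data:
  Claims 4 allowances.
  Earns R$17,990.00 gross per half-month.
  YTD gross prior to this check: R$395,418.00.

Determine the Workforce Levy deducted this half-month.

R$498.32

Workforce Levy: 2.77% × R$17,990.00 = R$498.32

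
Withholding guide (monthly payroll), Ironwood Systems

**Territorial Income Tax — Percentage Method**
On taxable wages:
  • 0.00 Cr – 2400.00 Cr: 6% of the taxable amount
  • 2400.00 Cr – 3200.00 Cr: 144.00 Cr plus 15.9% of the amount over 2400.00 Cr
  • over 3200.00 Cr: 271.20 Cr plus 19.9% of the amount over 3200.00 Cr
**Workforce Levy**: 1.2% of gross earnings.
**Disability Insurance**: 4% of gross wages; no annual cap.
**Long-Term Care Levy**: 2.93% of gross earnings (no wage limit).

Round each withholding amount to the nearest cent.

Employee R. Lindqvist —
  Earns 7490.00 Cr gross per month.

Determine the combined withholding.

Territorial Income Tax: taxable = 7490.00 Cr
  271.20 Cr + 19.9% × (7490.00 Cr − 3200.00 Cr) = 271.20 Cr + 19.9% × 4290.00 Cr = 1124.91 Cr
Workforce Levy: 1.2% × 7490.00 Cr = 89.88 Cr
Disability Insurance: 4% × 7490.00 Cr = 299.60 Cr
Long-Term Care Levy: 2.93% × 7490.00 Cr = 219.46 Cr
Total: 1124.91 Cr + 89.88 Cr + 299.60 Cr + 219.46 Cr = 1733.85 Cr

1733.85 Cr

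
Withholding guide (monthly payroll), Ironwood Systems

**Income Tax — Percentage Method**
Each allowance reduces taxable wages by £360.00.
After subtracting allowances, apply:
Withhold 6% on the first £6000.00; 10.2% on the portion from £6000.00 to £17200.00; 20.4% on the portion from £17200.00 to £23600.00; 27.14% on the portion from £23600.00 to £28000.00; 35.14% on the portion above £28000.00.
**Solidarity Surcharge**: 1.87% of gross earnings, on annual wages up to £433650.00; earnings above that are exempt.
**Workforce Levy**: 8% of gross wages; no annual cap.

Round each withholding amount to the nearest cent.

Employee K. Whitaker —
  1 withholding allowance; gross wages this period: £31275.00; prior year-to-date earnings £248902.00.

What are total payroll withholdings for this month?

Income Tax: taxable = £31275.00 − 1×£360.00 = £30915.00
  £4002.16 + 35.14% × (£30915.00 − £28000.00) = £4002.16 + 35.14% × £2915.00 = £5026.49
Solidarity Surcharge: 1.87% × £31275.00 = £584.84
Workforce Levy: 8% × £31275.00 = £2502.00
Total: £5026.49 + £584.84 + £2502.00 = £8113.33

£8113.33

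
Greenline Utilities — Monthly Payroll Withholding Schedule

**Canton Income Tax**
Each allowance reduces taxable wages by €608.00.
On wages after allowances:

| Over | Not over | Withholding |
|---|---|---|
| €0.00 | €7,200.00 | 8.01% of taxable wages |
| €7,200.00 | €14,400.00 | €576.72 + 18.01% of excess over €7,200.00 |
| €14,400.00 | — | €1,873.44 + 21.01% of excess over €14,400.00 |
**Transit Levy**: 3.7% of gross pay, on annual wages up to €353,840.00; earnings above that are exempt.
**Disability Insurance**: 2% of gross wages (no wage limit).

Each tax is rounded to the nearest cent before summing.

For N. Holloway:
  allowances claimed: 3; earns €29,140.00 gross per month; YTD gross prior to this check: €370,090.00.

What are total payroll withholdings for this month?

€5,169.89

Canton Income Tax: taxable = €29,140.00 − 3×€608.00 = €27,316.00
  €1,873.44 + 21.01% × (€27,316.00 − €14,400.00) = €1,873.44 + 21.01% × €12,916.00 = €4,587.09
Transit Levy: YTD €370,090.00 ≥ cap €353,840.00 → €0.00
Disability Insurance: 2% × €29,140.00 = €582.80
Total: €4,587.09 + €0.00 + €582.80 = €5,169.89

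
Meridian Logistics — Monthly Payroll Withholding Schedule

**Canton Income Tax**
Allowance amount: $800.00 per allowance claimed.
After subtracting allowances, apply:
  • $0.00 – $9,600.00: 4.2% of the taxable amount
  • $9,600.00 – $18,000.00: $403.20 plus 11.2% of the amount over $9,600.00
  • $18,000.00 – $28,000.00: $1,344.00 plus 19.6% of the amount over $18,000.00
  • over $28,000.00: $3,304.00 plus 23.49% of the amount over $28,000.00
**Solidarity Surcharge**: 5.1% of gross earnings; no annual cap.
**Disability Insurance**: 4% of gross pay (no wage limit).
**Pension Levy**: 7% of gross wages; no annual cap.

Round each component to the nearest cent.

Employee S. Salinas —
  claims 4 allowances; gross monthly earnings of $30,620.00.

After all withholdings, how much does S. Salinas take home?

$22,499.86

Canton Income Tax: taxable = $30,620.00 − 4×$800.00 = $27,420.00
  $1,344.00 + 19.6% × ($27,420.00 − $18,000.00) = $1,344.00 + 19.6% × $9,420.00 = $3,190.32
Solidarity Surcharge: 5.1% × $30,620.00 = $1,561.62
Disability Insurance: 4% × $30,620.00 = $1,224.80
Pension Levy: 7% × $30,620.00 = $2,143.40
Total withheld: $3,190.32 + $1,561.62 + $1,224.80 + $2,143.40 = $8,120.14
Net pay: $30,620.00 − $8,120.14 = $22,499.86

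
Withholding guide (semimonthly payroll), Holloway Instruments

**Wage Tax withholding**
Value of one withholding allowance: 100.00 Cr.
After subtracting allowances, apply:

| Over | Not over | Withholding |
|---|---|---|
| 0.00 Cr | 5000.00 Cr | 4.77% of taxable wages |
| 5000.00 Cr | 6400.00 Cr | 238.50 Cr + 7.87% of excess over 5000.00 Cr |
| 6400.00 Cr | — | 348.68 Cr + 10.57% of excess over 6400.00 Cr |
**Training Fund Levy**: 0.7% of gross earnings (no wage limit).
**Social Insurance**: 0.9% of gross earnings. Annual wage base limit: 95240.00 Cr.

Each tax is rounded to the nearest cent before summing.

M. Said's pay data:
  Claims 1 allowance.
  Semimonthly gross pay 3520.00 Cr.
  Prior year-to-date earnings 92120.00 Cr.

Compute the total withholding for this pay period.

Wage Tax: taxable = 3520.00 Cr − 1×100.00 Cr = 3420.00 Cr
  4.77% × 3420.00 Cr = 163.13 Cr
Training Fund Levy: 0.7% × 3520.00 Cr = 24.64 Cr
Social Insurance: cap 95240.00 Cr − YTD 92120.00 Cr = 3120.00 Cr subject; 0.9% × 3120.00 Cr = 28.08 Cr
Total: 163.13 Cr + 24.64 Cr + 28.08 Cr = 215.85 Cr

215.85 Cr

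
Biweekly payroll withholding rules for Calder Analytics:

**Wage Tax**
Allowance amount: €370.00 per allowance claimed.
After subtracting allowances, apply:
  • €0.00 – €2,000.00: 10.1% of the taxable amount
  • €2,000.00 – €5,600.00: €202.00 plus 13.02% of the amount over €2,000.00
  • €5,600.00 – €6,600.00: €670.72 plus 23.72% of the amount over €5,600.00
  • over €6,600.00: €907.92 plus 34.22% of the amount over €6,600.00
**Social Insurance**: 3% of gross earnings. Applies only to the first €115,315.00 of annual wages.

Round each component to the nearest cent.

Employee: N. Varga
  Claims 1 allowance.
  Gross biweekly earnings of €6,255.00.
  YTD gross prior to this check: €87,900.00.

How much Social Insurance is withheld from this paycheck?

€187.65

Social Insurance: 3% × €6,255.00 = €187.65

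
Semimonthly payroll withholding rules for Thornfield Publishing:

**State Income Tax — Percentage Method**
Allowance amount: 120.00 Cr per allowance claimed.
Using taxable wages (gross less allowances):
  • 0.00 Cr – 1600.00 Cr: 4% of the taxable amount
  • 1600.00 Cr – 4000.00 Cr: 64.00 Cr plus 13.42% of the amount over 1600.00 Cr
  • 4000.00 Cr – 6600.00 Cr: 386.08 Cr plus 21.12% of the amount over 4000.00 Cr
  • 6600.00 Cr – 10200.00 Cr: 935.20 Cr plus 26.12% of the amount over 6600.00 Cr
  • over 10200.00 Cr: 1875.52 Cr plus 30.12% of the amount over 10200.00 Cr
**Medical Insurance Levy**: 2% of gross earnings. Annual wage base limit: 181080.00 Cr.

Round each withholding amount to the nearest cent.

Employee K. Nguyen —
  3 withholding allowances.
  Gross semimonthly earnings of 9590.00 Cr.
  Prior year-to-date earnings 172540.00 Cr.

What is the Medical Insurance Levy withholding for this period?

Medical Insurance Levy: cap 181080.00 Cr − YTD 172540.00 Cr = 8540.00 Cr subject; 2% × 8540.00 Cr = 170.80 Cr

170.80 Cr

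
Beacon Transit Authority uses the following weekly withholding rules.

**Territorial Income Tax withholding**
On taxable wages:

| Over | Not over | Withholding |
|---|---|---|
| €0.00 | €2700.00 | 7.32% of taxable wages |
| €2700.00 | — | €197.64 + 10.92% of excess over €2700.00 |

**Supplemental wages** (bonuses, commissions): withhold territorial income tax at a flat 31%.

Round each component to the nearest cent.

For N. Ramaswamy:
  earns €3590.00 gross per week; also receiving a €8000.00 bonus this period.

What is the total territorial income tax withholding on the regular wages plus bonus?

€2774.83

Territorial Income Tax: taxable = €3590.00
  €197.64 + 10.92% × (€3590.00 − €2700.00) = €197.64 + 10.92% × €890.00 = €294.83
Supplemental (31% flat on bonus): 31% × €8000.00 = €2480.00
Total territorial income tax: €294.83 + €2480.00 = €2774.83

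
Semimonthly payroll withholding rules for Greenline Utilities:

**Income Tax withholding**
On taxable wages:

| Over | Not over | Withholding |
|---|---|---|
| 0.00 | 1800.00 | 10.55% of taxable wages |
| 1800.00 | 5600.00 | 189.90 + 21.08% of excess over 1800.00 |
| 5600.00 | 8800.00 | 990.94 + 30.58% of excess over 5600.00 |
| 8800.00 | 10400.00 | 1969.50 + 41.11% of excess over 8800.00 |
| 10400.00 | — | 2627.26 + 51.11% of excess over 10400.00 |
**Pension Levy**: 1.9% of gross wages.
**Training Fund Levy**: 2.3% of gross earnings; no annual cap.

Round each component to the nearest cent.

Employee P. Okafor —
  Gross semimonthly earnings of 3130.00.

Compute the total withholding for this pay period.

Income Tax: taxable = 3130.00
  189.90 + 21.08% × (3130.00 − 1800.00) = 189.90 + 21.08% × 1330.00 = 470.26
Pension Levy: 1.9% × 3130.00 = 59.47
Training Fund Levy: 2.3% × 3130.00 = 71.99
Total: 470.26 + 59.47 + 71.99 = 601.72

601.72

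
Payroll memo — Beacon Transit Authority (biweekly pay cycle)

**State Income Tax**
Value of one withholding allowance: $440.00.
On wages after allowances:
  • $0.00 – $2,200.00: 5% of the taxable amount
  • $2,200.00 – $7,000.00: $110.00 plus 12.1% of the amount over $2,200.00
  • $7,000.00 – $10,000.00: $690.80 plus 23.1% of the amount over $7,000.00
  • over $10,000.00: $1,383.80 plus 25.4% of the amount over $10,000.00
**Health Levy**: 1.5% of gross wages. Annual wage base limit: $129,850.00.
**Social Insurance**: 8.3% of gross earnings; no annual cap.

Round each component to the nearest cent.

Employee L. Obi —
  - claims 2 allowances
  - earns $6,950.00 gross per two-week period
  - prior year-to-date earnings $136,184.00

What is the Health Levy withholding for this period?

Health Levy: YTD $136,184.00 ≥ cap $129,850.00 → $0.00

$0.00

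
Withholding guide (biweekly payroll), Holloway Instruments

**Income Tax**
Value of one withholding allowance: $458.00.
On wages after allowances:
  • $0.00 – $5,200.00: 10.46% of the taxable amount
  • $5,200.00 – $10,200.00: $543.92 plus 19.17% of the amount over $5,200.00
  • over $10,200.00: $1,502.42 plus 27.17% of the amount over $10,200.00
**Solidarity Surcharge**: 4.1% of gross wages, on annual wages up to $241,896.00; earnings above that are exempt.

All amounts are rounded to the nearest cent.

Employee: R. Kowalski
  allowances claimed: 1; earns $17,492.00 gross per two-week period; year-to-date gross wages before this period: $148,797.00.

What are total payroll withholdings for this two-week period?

Income Tax: taxable = $17,492.00 − 1×$458.00 = $17,034.00
  $1,502.42 + 27.17% × ($17,034.00 − $10,200.00) = $1,502.42 + 27.17% × $6,834.00 = $3,359.22
Solidarity Surcharge: 4.1% × $17,492.00 = $717.17
Total: $3,359.22 + $717.17 = $4,076.39

$4,076.39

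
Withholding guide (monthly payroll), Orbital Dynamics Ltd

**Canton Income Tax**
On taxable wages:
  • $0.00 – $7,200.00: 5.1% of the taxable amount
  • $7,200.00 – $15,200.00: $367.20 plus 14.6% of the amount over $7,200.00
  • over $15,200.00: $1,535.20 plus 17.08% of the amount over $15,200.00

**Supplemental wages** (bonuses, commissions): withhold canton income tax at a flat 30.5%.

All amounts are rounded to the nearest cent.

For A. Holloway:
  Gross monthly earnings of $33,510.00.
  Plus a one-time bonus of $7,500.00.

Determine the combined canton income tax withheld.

$6,950.05

Canton Income Tax: taxable = $33,510.00
  $1,535.20 + 17.08% × ($33,510.00 − $15,200.00) = $1,535.20 + 17.08% × $18,310.00 = $4,662.55
Supplemental (30.5% flat on bonus): 30.5% × $7,500.00 = $2,287.50
Total canton income tax: $4,662.55 + $2,287.50 = $6,950.05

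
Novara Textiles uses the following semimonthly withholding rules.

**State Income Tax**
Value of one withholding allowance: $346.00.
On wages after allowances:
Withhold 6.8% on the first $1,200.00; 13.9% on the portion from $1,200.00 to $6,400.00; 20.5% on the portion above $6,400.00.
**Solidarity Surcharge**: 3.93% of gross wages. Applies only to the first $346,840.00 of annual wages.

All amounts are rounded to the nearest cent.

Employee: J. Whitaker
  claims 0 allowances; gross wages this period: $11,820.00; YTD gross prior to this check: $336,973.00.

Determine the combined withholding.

State Income Tax: taxable = $11,820.00
  $804.40 + 20.5% × ($11,820.00 − $6,400.00) = $804.40 + 20.5% × $5,420.00 = $1,915.50
Solidarity Surcharge: cap $346,840.00 − YTD $336,973.00 = $9,867.00 subject; 3.93% × $9,867.00 = $387.77
Total: $1,915.50 + $387.77 = $2,303.27

$2,303.27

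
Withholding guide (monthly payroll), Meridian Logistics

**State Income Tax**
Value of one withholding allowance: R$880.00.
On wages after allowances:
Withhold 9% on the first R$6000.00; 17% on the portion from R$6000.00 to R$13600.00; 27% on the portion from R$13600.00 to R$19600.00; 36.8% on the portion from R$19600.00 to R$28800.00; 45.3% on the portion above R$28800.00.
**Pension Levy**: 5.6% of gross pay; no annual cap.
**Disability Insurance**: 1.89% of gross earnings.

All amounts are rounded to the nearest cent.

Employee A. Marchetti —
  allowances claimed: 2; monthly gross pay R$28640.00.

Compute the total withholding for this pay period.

R$8276.18

State Income Tax: taxable = R$28640.00 − 2×R$880.00 = R$26880.00
  R$3452.00 + 36.8% × (R$26880.00 − R$19600.00) = R$3452.00 + 36.8% × R$7280.00 = R$6131.04
Pension Levy: 5.6% × R$28640.00 = R$1603.84
Disability Insurance: 1.89% × R$28640.00 = R$541.30
Total: R$6131.04 + R$1603.84 + R$541.30 = R$8276.18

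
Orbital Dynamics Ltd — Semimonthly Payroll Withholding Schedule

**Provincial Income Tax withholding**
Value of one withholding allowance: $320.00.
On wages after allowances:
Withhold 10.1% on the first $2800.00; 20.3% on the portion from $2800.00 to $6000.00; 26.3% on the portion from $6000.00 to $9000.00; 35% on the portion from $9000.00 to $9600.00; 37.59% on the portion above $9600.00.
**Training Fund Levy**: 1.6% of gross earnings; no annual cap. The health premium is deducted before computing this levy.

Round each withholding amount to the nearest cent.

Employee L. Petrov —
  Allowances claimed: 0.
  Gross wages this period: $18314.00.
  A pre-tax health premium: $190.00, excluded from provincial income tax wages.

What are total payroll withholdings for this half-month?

Provincial Income Tax: taxable = $18314.00 − $190.00 = $18124.00
  $1931.40 + 37.59% × ($18124.00 − $9600.00) = $1931.40 + 37.59% × $8524.00 = $5135.57
Training Fund Levy: 1.6% × $18124.00 = $289.98
Total: $5135.57 + $289.98 = $5425.55

$5425.55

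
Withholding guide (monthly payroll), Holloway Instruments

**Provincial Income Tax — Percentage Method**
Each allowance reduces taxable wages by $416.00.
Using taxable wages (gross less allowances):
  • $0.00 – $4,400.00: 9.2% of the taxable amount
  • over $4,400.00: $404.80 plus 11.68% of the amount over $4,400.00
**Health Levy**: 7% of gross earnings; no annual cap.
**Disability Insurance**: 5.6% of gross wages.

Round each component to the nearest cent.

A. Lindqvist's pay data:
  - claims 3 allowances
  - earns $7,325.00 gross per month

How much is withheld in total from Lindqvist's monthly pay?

$1,523.62

Provincial Income Tax: taxable = $7,325.00 − 3×$416.00 = $6,077.00
  $404.80 + 11.68% × ($6,077.00 − $4,400.00) = $404.80 + 11.68% × $1,677.00 = $600.67
Health Levy: 7% × $7,325.00 = $512.75
Disability Insurance: 5.6% × $7,325.00 = $410.20
Total: $600.67 + $512.75 + $410.20 = $1,523.62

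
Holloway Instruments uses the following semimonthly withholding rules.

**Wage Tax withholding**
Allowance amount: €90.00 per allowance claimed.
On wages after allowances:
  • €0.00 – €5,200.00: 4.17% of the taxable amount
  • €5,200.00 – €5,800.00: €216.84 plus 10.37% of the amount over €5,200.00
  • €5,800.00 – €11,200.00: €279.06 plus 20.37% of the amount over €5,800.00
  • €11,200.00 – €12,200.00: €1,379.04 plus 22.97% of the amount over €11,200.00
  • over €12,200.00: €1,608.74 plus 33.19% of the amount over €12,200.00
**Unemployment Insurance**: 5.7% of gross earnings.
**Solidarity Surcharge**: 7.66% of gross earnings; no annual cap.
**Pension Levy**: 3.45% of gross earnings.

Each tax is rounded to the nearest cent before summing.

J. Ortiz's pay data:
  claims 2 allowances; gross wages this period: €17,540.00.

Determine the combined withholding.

Wage Tax: taxable = €17,540.00 − 2×€90.00 = €17,360.00
  €1,608.74 + 33.19% × (€17,360.00 − €12,200.00) = €1,608.74 + 33.19% × €5,160.00 = €3,321.34
Unemployment Insurance: 5.7% × €17,540.00 = €999.78
Solidarity Surcharge: 7.66% × €17,540.00 = €1,343.56
Pension Levy: 3.45% × €17,540.00 = €605.13
Total: €3,321.34 + €999.78 + €1,343.56 + €605.13 = €6,269.81

€6,269.81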